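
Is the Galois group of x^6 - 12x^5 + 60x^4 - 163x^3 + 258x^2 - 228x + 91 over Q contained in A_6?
The polynomial is irreducible of degree 6 over Q. Its discriminant is -177147, which is not a perfect square. A Galois group lies in the alternating group exactly when the discriminant is a square in Q, so the Galois group (C_3 x S_3) is not contained in A_6.

No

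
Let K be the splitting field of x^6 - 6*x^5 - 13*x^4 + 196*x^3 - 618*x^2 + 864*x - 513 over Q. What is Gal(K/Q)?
S_4, S_4(6d), the S_4-action on 6 points inside A_6

The polynomial f is an irreducible sextic over Q, so G = Gal(f/Q) is one of the 16 transitive subgroups 6T1, ..., 6T16 of S_6. The discriminant of f is 2978264719310400 = 54573480^2, a perfect square, so G is contained in A_6. The transitive groups of degree 6 contained in A_6 are: A_4 (6T4, order 12), S_4 (6T7, order 24), (C_3 x C_3) : C_4 (6T10, order 36), PSL(2,5) (6T12, order 60), A_6 (6T15, order 360). By Dedekind's theorem, for a prime p not dividing disc(f) the degrees of the irreducible factors of f mod p form the cycle type of an element of G. Factoring f modulo the 79 such primes p <= 433 (skipping 2, 3, 5, 13, 23, which divide the discriminant), each new pattern first appears at: mod 7: f = (x^2 + 4x + 1)(x^4 + 4x^3 + 5x^2 + 4x + 5), pattern 4+2; mod 19: f = (x)(x + 3)(x^2 + 13x + 18)(x^2 + 16x + 16), pattern 2+2+1+1; mod 29: f = (x^3 + 8x^2 + 5x + 23)(x^3 + 15x^2 + 7x + 13), pattern 3+3; mod 223: f = (x + 22)(x + 31)(x + 70)(x + 108)(x + 213)(x + 219), pattern 1+1+1+1+1+1. No other pattern occurs in this range, so the set of observed cycle types is {4+2, 2+2+1+1, 3+3, 1+1+1+1+1+1}. The candidates containing elements of all these cycle types are S_4 (6T7) of order 24, (C_3 x C_3) : C_4 (6T10) of order 36, A_6 (6T15) of order 360; the others are excluded. The observed types are precisely the cycle types that occur in S_4 (6T7). Each of the other remaining candidates has further cycle types, and by the Chebotarev density theorem the matching factorization patterns would occur for a proportion of primes equal to their share of the group: (C_3 x C_3) : C_4 (6T10) additionally contains elements of type 3+1+1+1 (4 of its 36 elements, about 11% of primes); A_6 (6T15) additionally contains elements of type 5+1, 3+1+1+1 (184 of its 360 elements, about 51% of primes). None of the 79 primes tested shows any such pattern (for each of these groups the chance of that is below 10^-4), which rules them out. Hence G = S_4 (6T7), of order 24.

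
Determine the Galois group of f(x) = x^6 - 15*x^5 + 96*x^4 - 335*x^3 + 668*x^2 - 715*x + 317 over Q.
S_4 (order 24)

The polynomial f is an irreducible sextic over Q, so G = Gal(f/Q) is one of the 16 transitive subgroups 6T1, ..., 6T16 of S_6. The discriminant of f is 810448, which is not a perfect square, so G is not contained in A_6. The transitive groups of degree 6 not contained in A_6 are: C_6 (6T1, order 6), S_3 (6T2, order 6), D_6 (6T3, order 12), C_3 x S_3 (6T5, order 18), A_4 x C_2 (6T6, order 24), S_4 (6T8, order 24), S_3 x S_3 (6T9, order 36), S_4 x C_2 (6T11, order 48), (S_3 x S_3) : C_2 (6T13, order 72), PGL(2,5) (6T14, order 120), S_6 (6T16, order 720). By Dedekind's theorem, for a prime p not dividing disc(f) the degrees of the irreducible factors of f mod p form the cycle type of an element of G. Factoring f modulo the 22 such primes p <= 89 (skipping 2, 37, which divide the discriminant), each new pattern first appears at: mod 3: f = (x^3 + x^2 + 2)(x^3 + 2x^2 + x + 1), pattern 3+3; mod 5: f = (x^2 + 3)(x^2 + x + 2)(x^2 + 4x + 2), pattern 2+2+2; mod 17: f = (x + 13)(x + 16)(x^4 + 7x^3 + 8x^2 + 7), pattern 4+1+1; mod 67: f = (x + 2)(x + 60)(x^2 + 62x + 46)(x^2 + 62x + 56), pattern 2+2+1+1. No other pattern occurs in this range, so the set of observed cycle types is {3+3, 2+2+2, 4+1+1, 2+2+1+1}. The candidates containing elements of all these cycle types are S_4 (6T8) of order 24, S_4 x C_2 (6T11) of order 48, PGL(2,5) (6T14) of order 120, S_6 (6T16) of order 720; the others are excluded. The observed types are precisely the cycle types that occur in S_4 (6T8) (apart from the identity). Each of the other remaining candidates has further cycle types, and by the Chebotarev density theorem the matching factorization patterns would occur for a proportion of primes equal to their share of the group: S_4 x C_2 (6T11) additionally contains elements of type 6, 4+2, 2+1+1+1+1 (17 of its 48 elements, about 35% of primes); PGL(2,5) (6T14) additionally contains elements of type 6, 5+1 (44 of its 120 elements, about 37% of primes); S_6 (6T16) additionally contains elements of type 6, 5+1, 4+2, 3+2+1, 3+1+1+1, 2+1+1+1+1 (529 of its 720 elements, about 73% of primes). None of the 22 primes tested shows any such pattern (for each of these groups the chance of that is below 10^-4), which rules them out. Hence G = S_4 (6T8), of order 24.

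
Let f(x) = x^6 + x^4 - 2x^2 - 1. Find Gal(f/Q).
A_4 (order 12)

The polynomial f is an irreducible sextic over Q, so G = Gal(f/Q) is one of the 16 transitive subgroups 6T1, ..., 6T16 of S_6. The discriminant of f is 153664 = 392^2, a perfect square, so G is contained in A_6. The transitive groups of degree 6 contained in A_6 are: A_4 (6T4, order 12), S_4 (6T7, order 24), (C_3 x C_3) : C_4 (6T10, order 36), PSL(2,5) (6T12, order 60), A_6 (6T15, order 360). By Dedekind's theorem, for a prime p not dividing disc(f) the degrees of the irreducible factors of f mod p form the cycle type of an element of G. Factoring f modulo the 33 such primes p <= 149 (skipping 2, 7, which divide the discriminant), each new pattern first appears at: mod 3: f = (x^3 + 2x + 1)(x^3 + 2x + 2), pattern 3+3; mod 13: f = (x + 6)(x + 7)(x^2 + 5)(x^2 + 6), pattern 2+2+1+1. No other pattern occurs in this range, so the set of observed cycle types is {3+3, 2+2+1+1}. The candidates containing elements of all these cycle types are A_4 (6T4) of order 12, S_4 (6T7) of order 24, (C_3 x C_3) : C_4 (6T10) of order 36, PSL(2,5) (6T12) of order 60, A_6 (6T15) of order 360; the others are excluded. The observed types are precisely the cycle types that occur in A_4 (6T4) (apart from the identity). Each of the other remaining candidates has further cycle types, and by the Chebotarev density theorem the matching factorization patterns would occur for a proportion of primes equal to their share of the group: S_4 (6T7) additionally contains elements of type 4+2 (6 of its 24 elements, about 25% of primes); (C_3 x C_3) : C_4 (6T10) additionally contains elements of type 4+2, 3+1+1+1 (22 of its 36 elements, about 61% of primes); PSL(2,5) (6T12) additionally contains elements of type 5+1 (24 of its 60 elements, about 40% of primes); A_6 (6T15) additionally contains elements of type 5+1, 4+2, 3+1+1+1 (274 of its 360 elements, about 76% of primes). None of the 33 primes tested shows any such pattern (for each of these groups the chance of that is below 10^-4), which rules them out. Hence G = A_4 (6T4), of order 12.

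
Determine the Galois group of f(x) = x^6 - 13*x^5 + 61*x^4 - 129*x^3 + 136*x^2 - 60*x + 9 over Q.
The polynomial f is an irreducible sextic over Q, so G = Gal(f/Q) is one of the 16 transitive subgroups 6T1, ..., 6T16 of S_6. The discriminant of f is 1064390625 = 32625^2, a perfect square, so G is contained in A_6. The transitive groups of degree 6 contained in A_6 are: A_4 (6T4, order 12), S_4 (6T7, order 24), (C_3 x C_3) : C_4 (6T10, order 36), PSL(2,5) (6T12, order 60), A_6 (6T15, order 360). By Dedekind's theorem, for a prime p not dividing disc(f) the degrees of the irreducible factors of f mod p form the cycle type of an element of G. Factoring f modulo the 19 such primes p <= 79 (skipping 3, 5, 29, which divide the discriminant), each new pattern first appears at: mod 2: f = (x^2 + x + 1)(x^4 + x + 1), pattern 4+2; mod 11: f = (x^3 + 4x^2 + 2x + 6)(x^3 + 5x^2 + 6x + 7), pattern 3+3; mod 19: f = (x + 5)(x + 9)(x^2 + 2x + 17)(x^2 + 9x + 17), pattern 2+2+1+1; mod 61: f = (x + 3)(x + 50)(x + 54)(x^3 + 2x^2 + 7x + 4), pattern 3+1+1+1. No other pattern occurs in this range, so the set of observed cycle types is {4+2, 3+3, 2+2+1+1, 3+1+1+1}. The candidates containing elements of all these cycle types are (C_3 x C_3) : C_4 (6T10) of order 36, A_6 (6T15) of order 360; the others are excluded. The observed types are precisely the cycle types that occur in (C_3 x C_3) : C_4 (6T10) (apart from the identity). Each of the other remaining candidates has further cycle types, and by the Chebotarev density theorem the matching factorization patterns would occur for a proportion of primes equal to their share of the group: A_6 (6T15) additionally contains elements of type 5+1 (144 of its 360 elements, about 40% of primes). None of the 19 primes tested shows any such pattern (for each of these groups the chance of that is below 10^-4), which rules them out. Hence G = (C_3 x C_3) : C_4 (6T10), of order 36.

(C_3 x C_3) : C_4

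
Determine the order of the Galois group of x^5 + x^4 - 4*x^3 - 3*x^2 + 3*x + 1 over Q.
The degree of the splitting field over Q equals the order of the Galois group, so first determine the group. The polynomial f is an irreducible quintic over Q, so G = Gal(f/Q) is a transitive subgroup of S_5: one of C_5 (5T1, order 5), D_5 (5T2, order 10), F_20 (5T3, order 20), A_5 (5T4, order 60) or S_5 (5T5, order 120). The discriminant of f is 14641 = 121^2, a perfect square, so G is contained in A_5. The transitive groups of degree 5 contained in A_5 are: C_5 (5T1, order 5), D_5 (5T2, order 10), A_5 (5T4, order 60). By Dedekind's theorem, for a prime p not dividing disc(f) the degrees of the irreducible factors of f mod p form the cycle type of an element of G. Factoring f modulo the 14 such primes p <= 47 (skipping 11, which divides the discriminant), each new pattern first appears at: mod 2: f = (x^5 + x^4 + x^2 + x + 1), pattern 5; mod 23: f = (x + 9)(x + 12)(x + 13)(x + 17)(x + 19), pattern 1+1+1+1+1. No other pattern occurs in this range, so the set of observed cycle types is {5, 1+1+1+1+1}. The candidates containing elements of all these cycle types are C_5 (5T1) of order 5, D_5 (5T2) of order 10, A_5 (5T4) of order 60; the others are excluded. The observed types are precisely the cycle types that occur in C_5 (5T1). Each of the other remaining candidates has further cycle types, and by the Chebotarev density theorem the matching factorization patterns would occur for a proportion of primes equal to their share of the group: D_5 (5T2) additionally contains elements of type 2+2+1 (5 of its 10 elements, about 50% of primes); A_5 (5T4) additionally contains elements of type 3+1+1, 2+2+1 (35 of its 60 elements, about 58% of primes). None of the 14 primes tested shows any such pattern (for each of these groups the chance of that is below 10^-4), which rules them out. Hence G = C_5 (5T1), of order 5. The Galois group C_5 (5T1) has order 5, so the splitting field has degree 5 over Q.

5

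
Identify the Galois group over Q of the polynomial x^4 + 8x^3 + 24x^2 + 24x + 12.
A_4, the alternating group on 4 letters

The polynomial is an irreducible quartic over Q and its discriminant is 331776 = 576^2, a perfect square, so the Galois group is contained in A_4. The resolvent cubic y^3 - 24*y^2 + 144*y - 192 is irreducible over Q. An irreducible resolvent with square discriminant gives A_4.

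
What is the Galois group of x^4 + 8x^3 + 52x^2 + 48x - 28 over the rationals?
D_4

The polynomial is an irreducible quartic over Q and its discriminant is -1528823808, which is not a perfect square, so the Galois group is not contained in A_4. The resolvent cubic y^3 - 52*y^2 + 496*y - 6336 has exactly one rational root, so the Galois group is C_4 or D_4. The quartic remains irreducible over Q(sqrt(disc)), so the group is D_4.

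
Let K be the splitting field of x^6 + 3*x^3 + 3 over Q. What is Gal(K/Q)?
The polynomial f is an irreducible sextic over Q, so G = Gal(f/Q) is one of the 16 transitive subgroups 6T1, ..., 6T16 of S_6. The discriminant of f is -177147, which is not a perfect square, so G is not contained in A_6. The transitive groups of degree 6 not contained in A_6 are: C_6 (6T1, order 6), S_3 (6T2, order 6), D_6 (6T3, order 12), C_3 x S_3 (6T5, order 18), A_4 x C_2 (6T6, order 24), S_4 (6T8, order 24), S_3 x S_3 (6T9, order 36), S_4 x C_2 (6T11, order 48), (S_3 x S_3) : C_2 (6T13, order 72), PGL(2,5) (6T14, order 120), S_6 (6T16, order 720). By Dedekind's theorem, for a prime p not dividing disc(f) the degrees of the irreducible factors of f mod p form the cycle type of an element of G. Factoring f modulo the 33 such primes p <= 139 (skipping 3, which divides the discriminant), each new pattern first appears at: mod 2: f = (x^6 + x^3 + 1), pattern 6; mod 7: f = (x + 3)(x + 5)(x + 6)(x^3 + 4), pattern 3+1+1+1; mod 17: f = (x^2 + 5x + 7)(x^2 + 13x + 7)(x^2 + 16x + 7), pattern 2+2+2; mod 19: f = (x^3 + 9)(x^3 + 13), pattern 3+3; mod 73: f = (x + 42)(x + 43)(x + 44)(x + 51)(x + 52)(x + 60), pattern 1+1+1+1+1+1. No other pattern occurs in this range, so the set of observed cycle types is {6, 3+1+1+1, 2+2+2, 3+3, 1+1+1+1+1+1}. The candidates containing elements of all these cycle types are C_3 x S_3 (6T5) of order 18, S_3 x S_3 (6T9) of order 36, (S_3 x S_3) : C_2 (6T13) of order 72, S_6 (6T16) of order 720; the others are excluded. The observed types are precisely the cycle types that occur in C_3 x S_3 (6T5). Each of the other remaining candidates has further cycle types, and by the Chebotarev density theorem the matching factorization patterns would occur for a proportion of primes equal to their share of the group: S_3 x S_3 (6T9) additionally contains elements of type 2+2+1+1 (9 of its 36 elements, about 25% of primes); (S_3 x S_3) : C_2 (6T13) additionally contains elements of type 4+2, 3+2+1, 2+2+1+1, 2+1+1+1+1 (45 of its 72 elements, about 62% of primes); S_6 (6T16) additionally contains elements of type 5+1, 4+2, 4+1+1, 3+2+1, 2+2+1+1, 2+1+1+1+1 (504 of its 720 elements, about 70% of primes). None of the 33 primes tested shows any such pattern (for each of these groups the chance of that is below 10^-4), which rules them out. Hence G = C_3 x S_3 (6T5), of order 18.

C_3 x S_3 (also written G18)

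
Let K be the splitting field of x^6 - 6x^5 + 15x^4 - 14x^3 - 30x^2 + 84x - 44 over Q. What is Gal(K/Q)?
6T3: D_6

The polynomial f is an irreducible sextic over Q, so G = Gal(f/Q) is one of the 16 transitive subgroups 6T1, ..., 6T16 of S_6. The discriminant of f is 304930925568, which is not a perfect square, so G is not contained in A_6. The transitive groups of degree 6 not contained in A_6 are: C_6 (6T1, order 6), S_3 (6T2, order 6), D_6 (6T3, order 12), C_3 x S_3 (6T5, order 18), A_4 x C_2 (6T6, order 24), S_4 (6T8, order 24), S_3 x S_3 (6T9, order 36), S_4 x C_2 (6T11, order 48), (S_3 x S_3) : C_2 (6T13, order 72), PGL(2,5) (6T14, order 120), S_6 (6T16, order 720). By Dedekind's theorem, for a prime p not dividing disc(f) the degrees of the irreducible factors of f mod p form the cycle type of an element of G. Factoring f modulo the 79 such primes p <= 421 (skipping 2, 3, 41, which divide the discriminant), each new pattern first appears at: mod 5: f = (x^2 + 2x + 4)(x^2 + 3x + 4)(x^2 + 4x + 1), pattern 2+2+2; mod 7: f = (x^6 + x^5 + x^4 + 5x^2 + 5), pattern 6; mod 11: f = (x)(x + 5)(x^2 + 3x + 3)(x^2 + 8x + 10), pattern 2+2+1+1; mod 13: f = (x^3 + 10x^2 + 2x + 12)(x^3 + 10x^2 + 4x + 5), pattern 3+3; mod 61: f = (x + 1)(x + 5)(x + 18)(x + 23)(x + 30)(x + 39), pattern 1+1+1+1+1+1. No other pattern occurs in this range, so the set of observed cycle types is {2+2+2, 6, 2+2+1+1, 3+3, 1+1+1+1+1+1}. The candidates containing elements of all these cycle types are D_6 (6T3) of order 12, A_4 x C_2 (6T6) of order 24, S_3 x S_3 (6T9) of order 36, S_4 x C_2 (6T11) of order 48, (S_3 x S_3) : C_2 (6T13) of order 72, PGL(2,5) (6T14) of order 120, S_6 (6T16) of order 720; the others are excluded. The observed types are precisely the cycle types that occur in D_6 (6T3). Each of the other remaining candidates has further cycle types, and by the Chebotarev density theorem the matching factorization patterns would occur for a proportion of primes equal to their share of the group: A_4 x C_2 (6T6) additionally contains elements of type 2+1+1+1+1 (3 of its 24 elements, about 12% of primes); S_3 x S_3 (6T9) additionally contains elements of type 3+1+1+1 (4 of its 36 elements, about 11% of primes); S_4 x C_2 (6T11) additionally contains elements of type 4+2, 4+1+1, 2+1+1+1+1 (15 of its 48 elements, about 31% of primes); (S_3 x S_3) : C_2 (6T13) additionally contains elements of type 4+2, 3+2+1, 3+1+1+1, 2+1+1+1+1 (40 of its 72 elements, about 56% of primes); PGL(2,5) (6T14) additionally contains elements of type 5+1, 4+1+1 (54 of its 120 elements, about 45% of primes); S_6 (6T16) additionally contains elements of type 5+1, 4+2, 4+1+1, 3+2+1, 3+1+1+1, 2+1+1+1+1 (499 of its 720 elements, about 69% of primes). None of the 79 primes tested shows any such pattern (for each of these groups the chance of that is below 10^-4), which rules them out. Hence G = D_6 (6T3), of order 12.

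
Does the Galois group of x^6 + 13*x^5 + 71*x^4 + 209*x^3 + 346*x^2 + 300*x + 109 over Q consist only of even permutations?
The polynomial is irreducible of degree 6 over Q. Its discriminant is 525625 = 725^2, a perfect square. A Galois group lies in the alternating group exactly when the discriminant is a square in Q, so the Galois group ((C_3 x C_3) : C_4) is contained in A_6.

Yes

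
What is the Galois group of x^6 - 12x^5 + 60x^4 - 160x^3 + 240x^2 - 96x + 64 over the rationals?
(S_3 x S_3) : C_2 (also written G72)

The polynomial f is an irreducible sextic over Q, so G = Gal(f/Q) is one of the 16 transitive subgroups 6T1, ..., 6T16 of S_6. The discriminant of f is -9727331052552192, which is not a perfect square, so G is not contained in A_6. The transitive groups of degree 6 not contained in A_6 are: C_6 (6T1, order 6), S_3 (6T2, order 6), D_6 (6T3, order 12), C_3 x S_3 (6T5, order 18), A_4 x C_2 (6T6, order 24), S_4 (6T8, order 24), S_3 x S_3 (6T9, order 36), S_4 x C_2 (6T11, order 48), (S_3 x S_3) : C_2 (6T13, order 72), PGL(2,5) (6T14, order 120), S_6 (6T16, order 720). By Dedekind's theorem, for a prime p not dividing disc(f) the degrees of the irreducible factors of f mod p form the cycle type of an element of G. Factoring f modulo the 27 such primes p <= 127 (skipping 2, 3, 17, 43, which divide the discriminant), each new pattern first appears at: mod 5: f = (x^6 + 3x^5 + 4x + 4), pattern 6; mod 7: f = (x + 3)(x^2 + 2x + 2)(x^3 + 4x^2 + 4x + 6), pattern 3+2+1; mod 11: f = (x^2 + 4)(x^4 + 10x^3 + x^2 + 9x + 5), pattern 4+2; mod 13: f = (x + 5)(x + 8)(x^2 + 3x + 1)(x^2 + 11x + 12), pattern 2+2+1+1; mod 61: f = (x + 2)(x + 6)(x + 18)(x + 40)(x^2 + 44x + 47), pattern 2+1+1+1+1; mod 97: f = (x + 18)(x + 22)(x + 96)(x^3 + 46x^2 + 44x + 89), pattern 3+1+1+1; mod 113: f = (x^2 + 4x + 28)(x^2 + 11x + 36)(x^2 + 86x + 18), pattern 2+2+2; mod 127: f = (x^3 + 43x^2 + 113x + 119)(x^3 + 72x^2 + 26x + 119), pattern 3+3. No other pattern occurs in this range, so the set of observed cycle types is {6, 3+2+1, 4+2, 2+2+1+1, 2+1+1+1+1, 3+1+1+1, 2+2+2, 3+3}. The candidates containing elements of all these cycle types are (S_3 x S_3) : C_2 (6T13) of order 72, S_6 (6T16) of order 720; the others are excluded. The observed types are precisely the cycle types that occur in (S_3 x S_3) : C_2 (6T13) (apart from the identity). Each of the other remaining candidates has further cycle types, and by the Chebotarev density theorem the matching factorization patterns would occur for a proportion of primes equal to their share of the group: S_6 (6T16) additionally contains elements of type 5+1, 4+1+1 (234 of its 720 elements, about 32% of primes). None of the 27 primes tested shows any such pattern (for each of these groups the chance of that is below 10^-4), which rules them out. Hence G = (S_3 x S_3) : C_2 (6T13), of order 72.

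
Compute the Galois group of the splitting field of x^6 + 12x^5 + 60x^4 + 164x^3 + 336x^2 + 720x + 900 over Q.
D_6

The polynomial f is an irreducible sextic over Q, so G = Gal(f/Q) is one of the 16 transitive subgroups 6T1, ..., 6T16 of S_6. The discriminant of f is -41622228172800, which is not a perfect square, so G is not contained in A_6. The transitive groups of degree 6 not contained in A_6 are: C_6 (6T1, order 6), S_3 (6T2, order 6), D_6 (6T3, order 12), C_3 x S_3 (6T5, order 18), A_4 x C_2 (6T6, order 24), S_4 (6T8, order 24), S_3 x S_3 (6T9, order 36), S_4 x C_2 (6T11, order 48), (S_3 x S_3) : C_2 (6T13, order 72), PGL(2,5) (6T14, order 120), S_6 (6T16, order 720). By Dedekind's theorem, for a prime p not dividing disc(f) the degrees of the irreducible factors of f mod p form the cycle type of an element of G. Factoring f modulo the 79 such primes p <= 431 (skipping 2, 3, 5, 11, which divide the discriminant), each new pattern first appears at: mod 7: f = (x^6 + 5x^5 + 4x^4 + 3x^3 + 6x + 4), pattern 6; mod 17: f = (x + 4)(x + 16)(x^2 + 2x + 12)(x^2 + 7x + 11), pattern 2+2+1+1; mod 19: f = (x^3 + 6x^2 + 10x + 16)(x^3 + 6x^2 + 14x + 4), pattern 3+3; mod 23: f = (x^2 + x + 18)(x^2 + 13x + 20)(x^2 + 21x + 14), pattern 2+2+2; mod 43: f = (x + 15)(x + 29)(x + 30)(x + 33)(x + 35)(x + 42), pattern 1+1+1+1+1+1. No other pattern occurs in this range, so the set of observed cycle types is {6, 2+2+1+1, 3+3, 2+2+2, 1+1+1+1+1+1}. The candidates containing elements of all these cycle types are D_6 (6T3) of order 12, A_4 x C_2 (6T6) of order 24, S_3 x S_3 (6T9) of order 36, S_4 x C_2 (6T11) of order 48, (S_3 x S_3) : C_2 (6T13) of order 72, PGL(2,5) (6T14) of order 120, S_6 (6T16) of order 720; the others are excluded. The observed types are precisely the cycle types that occur in D_6 (6T3). Each of the other remaining candidates has further cycle types, and by the Chebotarev density theorem the matching factorization patterns would occur for a proportion of primes equal to their share of the group: A_4 x C_2 (6T6) additionally contains elements of type 2+1+1+1+1 (3 of its 24 elements, about 12% of primes); S_3 x S_3 (6T9) additionally contains elements of type 3+1+1+1 (4 of its 36 elements, about 11% of primes); S_4 x C_2 (6T11) additionally contains elements of type 4+2, 4+1+1, 2+1+1+1+1 (15 of its 48 elements, about 31% of primes); (S_3 x S_3) : C_2 (6T13) additionally contains elements of type 4+2, 3+2+1, 3+1+1+1, 2+1+1+1+1 (40 of its 72 elements, about 56% of primes); PGL(2,5) (6T14) additionally contains elements of type 5+1, 4+1+1 (54 of its 120 elements, about 45% of primes); S_6 (6T16) additionally contains elements of type 5+1, 4+2, 4+1+1, 3+2+1, 3+1+1+1, 2+1+1+1+1 (499 of its 720 elements, about 69% of primes). None of the 79 primes tested shows any such pattern (for each of these groups the chance of that is below 10^-4), which rules them out. Hence G = D_6 (6T3), of order 12.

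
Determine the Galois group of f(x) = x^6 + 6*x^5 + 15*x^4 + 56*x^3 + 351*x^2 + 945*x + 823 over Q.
The polynomial f is an irreducible sextic over Q, so G = Gal(f/Q) is one of the 16 transitive subgroups 6T1, ..., 6T16 of S_6. The discriminant of f is -2200994196714027, which is not a perfect square, so G is not contained in A_6. The transitive groups of degree 6 not contained in A_6 are: C_6 (6T1, order 6), S_3 (6T2, order 6), D_6 (6T3, order 12), C_3 x S_3 (6T5, order 18), A_4 x C_2 (6T6, order 24), S_4 (6T8, order 24), S_3 x S_3 (6T9, order 36), S_4 x C_2 (6T11, order 48), (S_3 x S_3) : C_2 (6T13, order 72), PGL(2,5) (6T14, order 120), S_6 (6T16, order 720). By Dedekind's theorem, for a prime p not dividing disc(f) the degrees of the irreducible factors of f mod p form the cycle type of an element of G. Factoring f modulo the 25 such primes p <= 127 (skipping 3, 11, 13, 17, 43, 109, which divide the discriminant), each new pattern first appears at: mod 2: f = (x^6 + x^4 + x^2 + x + 1), pattern 6; mod 7: f = (x + 5)(x^2 + 4x + 6)(x^3 + 4x^2 + 2x + 2), pattern 3+2+1; mod 23: f = (x^2 + 4x + 20)(x^4 + 2x^3 + 10x^2 + 22x + 17), pattern 4+2; mod 31: f = (x + 5)(x + 19)(x^2 + 17x + 19)(x^2 + 27x + 29), pattern 2+2+1+1; mod 61: f = (x + 1)(x + 29)(x + 43)(x + 54)(x^2 + x + 56), pattern 2+1+1+1+1; mod 97: f = (x + 18)(x + 26)(x + 75)(x^3 + 81x^2 + 91x + 59), pattern 3+1+1+1; mod 113: f = (x^2 + 14x + 73)(x^2 + 20x + 4)(x^2 + 85x + 45), pattern 2+2+2; mod 127: f = (x^3 + 13x^2 + 82)(x^3 + 120x^2 + 106x + 120), pattern 3+3. No other pattern occurs in this range, so the set of observed cycle types is {6, 3+2+1, 4+2, 2+2+1+1, 2+1+1+1+1, 3+1+1+1, 2+2+2, 3+3}. The candidates containing elements of all these cycle types are (S_3 x S_3) : C_2 (6T13) of order 72, S_6 (6T16) of order 720; the others are excluded. The observed types are precisely the cycle types that occur in (S_3 x S_3) : C_2 (6T13) (apart from the identity). Each of the other remaining candidates has further cycle types, and by the Chebotarev density theorem the matching factorization patterns would occur for a proportion of primes equal to their share of the group: S_6 (6T16) additionally contains elements of type 5+1, 4+1+1 (234 of its 720 elements, about 32% of primes). None of the 25 primes tested shows any such pattern (for each of these groups the chance of that is below 10^-4), which rules them out. Hence G = (S_3 x S_3) : C_2 (6T13), of order 72.

(S_3 x S_3) : C_2 (also written G72)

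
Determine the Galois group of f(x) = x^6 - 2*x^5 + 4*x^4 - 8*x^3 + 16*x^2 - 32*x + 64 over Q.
C_6

The polynomial f is an irreducible sextic over Q, so G = Gal(f/Q) is one of the 16 transitive subgroups 6T1, ..., 6T16 of S_6. The discriminant of f is -18046378835968, which is not a perfect square, so G is not contained in A_6. The transitive groups of degree 6 not contained in A_6 are: C_6 (6T1, order 6), S_3 (6T2, order 6), D_6 (6T3, order 12), C_3 x S_3 (6T5, order 18), A_4 x C_2 (6T6, order 24), S_4 (6T8, order 24), S_3 x S_3 (6T9, order 36), S_4 x C_2 (6T11, order 48), (S_3 x S_3) : C_2 (6T13, order 72), PGL(2,5) (6T14, order 120), S_6 (6T16, order 720). By Dedekind's theorem, for a prime p not dividing disc(f) the degrees of the irreducible factors of f mod p form the cycle type of an element of G. Factoring f modulo the 37 such primes p <= 167 (skipping 2, 7, which divide the discriminant), each new pattern first appears at: mod 3: f = (x^6 + x^5 + x^4 + x^3 + x^2 + x + 1), pattern 6; mod 11: f = (x^3 + x^2 + 5x + 8)(x^3 + 8x^2 + 2x + 8), pattern 3+3; mod 13: f = (x^2 + x + 4)(x^2 + 3x + 4)(x^2 + 7x + 4), pattern 2+2+2; mod 29: f = (x + 3)(x + 11)(x + 14)(x + 17)(x + 19)(x + 21), pattern 1+1+1+1+1+1. No other pattern occurs in this range, so the set of observed cycle types is {6, 3+3, 2+2+2, 1+1+1+1+1+1}. The candidates containing elements of all these cycle types are C_6 (6T1) of order 6, D_6 (6T3) of order 12, C_3 x S_3 (6T5) of order 18, A_4 x C_2 (6T6) of order 24, S_3 x S_3 (6T9) of order 36, S_4 x C_2 (6T11) of order 48, (S_3 x S_3) : C_2 (6T13) of order 72, PGL(2,5) (6T14) of order 120, S_6 (6T16) of order 720; the others are excluded. The observed types are precisely the cycle types that occur in C_6 (6T1). Each of the other remaining candidates has further cycle types, and by the Chebotarev density theorem the matching factorization patterns would occur for a proportion of primes equal to their share of the group: D_6 (6T3) additionally contains elements of type 2+2+1+1 (3 of its 12 elements, about 25% of primes); C_3 x S_3 (6T5) additionally contains elements of type 3+1+1+1 (4 of its 18 elements, about 22% of primes); A_4 x C_2 (6T6) additionally contains elements of type 2+2+1+1, 2+1+1+1+1 (6 of its 24 elements, about 25% of primes); S_3 x S_3 (6T9) additionally contains elements of type 3+1+1+1, 2+2+1+1 (13 of its 36 elements, about 36% of primes); S_4 x C_2 (6T11) additionally contains elements of type 4+2, 4+1+1, 2+2+1+1, 2+1+1+1+1 (24 of its 48 elements, about 50% of primes); (S_3 x S_3) : C_2 (6T13) additionally contains elements of type 4+2, 3+2+1, 3+1+1+1, 2+2+1+1, 2+1+1+1+1 (49 of its 72 elements, about 68% of primes); PGL(2,5) (6T14) additionally contains elements of type 5+1, 4+1+1, 2+2+1+1 (69 of its 120 elements, about 58% of primes); S_6 (6T16) additionally contains elements of type 5+1, 4+2, 4+1+1, 3+2+1, 3+1+1+1, 2+2+1+1, 2+1+1+1+1 (544 of its 720 elements, about 76% of primes). None of the 37 primes tested shows any such pattern (for each of these groups the chance of that is below 10^-4), which rules them out. Hence G = C_6 (6T1), of order 6.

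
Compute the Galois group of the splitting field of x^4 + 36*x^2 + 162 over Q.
C_4

The polynomial is an irreducible quartic over Q and its discriminant is 1088391168, which is not a perfect square, so the Galois group is not contained in A_4. The resolvent cubic y^3 - 36*y^2 - 648*y + 23328 has exactly one rational root, so the Galois group is C_4 or D_4. The quartic becomes reducible over Q(sqrt(disc)), so the group is C_4.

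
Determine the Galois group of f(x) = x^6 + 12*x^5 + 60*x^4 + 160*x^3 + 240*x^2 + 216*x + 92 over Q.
6T15: A_6

The polynomial f is an irreducible sextic over Q, so G = Gal(f/Q) is one of the 16 transitive subgroups 6T1, ..., 6T16 of S_6. The discriminant of f is 746496000000 = 864000^2, a perfect square, so G is contained in A_6. The transitive groups of degree 6 contained in A_6 are: A_4 (6T4, order 12), S_4 (6T7, order 24), (C_3 x C_3) : C_4 (6T10, order 36), PSL(2,5) (6T12, order 60), A_6 (6T15, order 360). By Dedekind's theorem, for a prime p not dividing disc(f) the degrees of the irreducible factors of f mod p form the cycle type of an element of G. Factoring f modulo the 6 such primes p <= 23 (skipping 2, 3, 5, which divide the discriminant), each new pattern first appears at: mod 7: f = (x + 5)(x^5 + 4x^3 + 2x + 3), pattern 5+1; mod 23: f = (x)(x + 9)(x + 14)(x^3 + 12x^2 + 3x + 5), pattern 3+1+1+1. No other pattern occurs in this range, so the set of observed cycle types is {5+1, 3+1+1+1}. Among the candidates above, the only group containing elements of all these cycle types is A_6 (6T15) — each of A_4 (6T4), S_4 (6T7), (C_3 x C_3) : C_4 (6T10), PSL(2,5) (6T12) lacks at least one of them. Hence G = A_6 (6T15), of order 360.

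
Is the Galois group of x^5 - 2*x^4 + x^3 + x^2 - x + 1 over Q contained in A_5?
The polynomial is irreducible of degree 5 over Q. Its discriminant is 2209 = 47^2, a perfect square. A Galois group lies in the alternating group exactly when the discriminant is a square in Q, so the Galois group (D_5) is contained in A_5.

Yes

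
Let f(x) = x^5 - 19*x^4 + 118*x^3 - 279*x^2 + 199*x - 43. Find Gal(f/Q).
The polynomial f is an irreducible quintic over Q, so G = Gal(f/Q) is a transitive subgroup of S_5: one of C_5 (5T1, order 5), D_5 (5T2, order 10), F_20 (5T3, order 20), A_5 (5T4, order 60) or S_5 (5T5, order 120). The discriminant of f is 1012703329 = 31823^2, a perfect square, so G is contained in A_5. The transitive groups of degree 5 contained in A_5 are: C_5 (5T1, order 5), D_5 (5T2, order 10), A_5 (5T4, order 60). By Dedekind's theorem, for a prime p not dividing disc(f) the degrees of the irreducible factors of f mod p form the cycle type of an element of G. Factoring f modulo the 14 such primes p <= 47 (skipping 11, which divides the discriminant), each new pattern first appears at: mod 2: f = (x^5 + x^4 + x^2 + x + 1), pattern 5; mod 23: f = (x + 3)(x + 13)(x + 17)(x + 18)(x + 22), pattern 1+1+1+1+1. No other pattern occurs in this range, so the set of observed cycle types is {5, 1+1+1+1+1}. The candidates containing elements of all these cycle types are C_5 (5T1) of order 5, D_5 (5T2) of order 10, A_5 (5T4) of order 60; the others are excluded. The observed types are precisely the cycle types that occur in C_5 (5T1). Each of the other remaining candidates has further cycle types, and by the Chebotarev density theorem the matching factorization patterns would occur for a proportion of primes equal to their share of the group: D_5 (5T2) additionally contains elements of type 2+2+1 (5 of its 10 elements, about 50% of primes); A_5 (5T4) additionally contains elements of type 3+1+1, 2+2+1 (35 of its 60 elements, about 58% of primes). None of the 14 primes tested shows any such pattern (for each of these groups the chance of that is below 10^-4), which rules them out. Hence G = C_5 (5T1), of order 5.

C_5, the cyclic group of order 5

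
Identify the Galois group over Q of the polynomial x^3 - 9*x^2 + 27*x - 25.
3T2: S_3

The polynomial is an irreducible cubic over Q and its discriminant is -108, which is not a perfect square. For an irreducible cubic, a non-square discriminant gives Galois group S_3.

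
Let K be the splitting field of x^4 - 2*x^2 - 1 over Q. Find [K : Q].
The degree of the splitting field over Q equals the order of the Galois group, so first determine the group. The polynomial is an irreducible quartic over Q and its discriminant is -1024, which is not a perfect square, so the Galois group is not contained in A_4. The resolvent cubic y^3 + 2*y^2 + 4*y + 8 has exactly one rational root, so the Galois group is C_4 or D_4. The quartic remains irreducible over Q(sqrt(disc)), so the group is D_4. The Galois group D_4 (4T3) has order 8, so the splitting field has degree 8 over Q.

8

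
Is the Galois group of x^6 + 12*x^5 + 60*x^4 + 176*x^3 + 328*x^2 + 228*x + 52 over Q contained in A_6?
No

The polynomial is irreducible of degree 6 over Q. Its discriminant is -314339885068288, which is not a perfect square. A Galois group lies in the alternating group exactly when the discriminant is a square in Q, so the Galois group (S_6) is not contained in A_6.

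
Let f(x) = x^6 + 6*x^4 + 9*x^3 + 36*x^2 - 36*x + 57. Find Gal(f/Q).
The polynomial f is an irreducible sextic over Q, so G = Gal(f/Q) is one of the 16 transitive subgroups 6T1, ..., 6T16 of S_6. The discriminant of f is -449880542841987, which is not a perfect square, so G is not contained in A_6. The transitive groups of degree 6 not contained in A_6 are: C_6 (6T1, order 6), S_3 (6T2, order 6), D_6 (6T3, order 12), C_3 x S_3 (6T5, order 18), A_4 x C_2 (6T6, order 24), S_4 (6T8, order 24), S_3 x S_3 (6T9, order 36), S_4 x C_2 (6T11, order 48), (S_3 x S_3) : C_2 (6T13, order 72), PGL(2,5) (6T14, order 120), S_6 (6T16, order 720). By Dedekind's theorem, for a prime p not dividing disc(f) the degrees of the irreducible factors of f mod p form the cycle type of an element of G. Factoring f modulo the 37 such primes p <= 179 (skipping 3, 19, 73, 109, which divide the discriminant), each new pattern first appears at: mod 2: f = (x^6 + x^3 + 1), pattern 6; mod 7: f = (x^3 + 2x + 1)(x^3 + 4x + 1), pattern 3+3; mod 17: f = (x^2 + x + 2)(x^2 + 6x + 16)(x^2 + 10x + 14), pattern 2+2+2; mod 37: f = (x + 6)(x + 9)(x + 14)(x + 22)(x + 27)(x + 33), pattern 1+1+1+1+1+1. No other pattern occurs in this range, so the set of observed cycle types is {6, 3+3, 2+2+2, 1+1+1+1+1+1}. The candidates containing elements of all these cycle types are C_6 (6T1) of order 6, D_6 (6T3) of order 12, C_3 x S_3 (6T5) of order 18, A_4 x C_2 (6T6) of order 24, S_3 x S_3 (6T9) of order 36, S_4 x C_2 (6T11) of order 48, (S_3 x S_3) : C_2 (6T13) of order 72, PGL(2,5) (6T14) of order 120, S_6 (6T16) of order 720; the others are excluded. The observed types are precisely the cycle types that occur in C_6 (6T1). Each of the other remaining candidates has further cycle types, and by the Chebotarev density theorem the matching factorization patterns would occur for a proportion of primes equal to their share of the group: D_6 (6T3) additionally contains elements of type 2+2+1+1 (3 of its 12 elements, about 25% of primes); C_3 x S_3 (6T5) additionally contains elements of type 3+1+1+1 (4 of its 18 elements, about 22% of primes); A_4 x C_2 (6T6) additionally contains elements of type 2+2+1+1, 2+1+1+1+1 (6 of its 24 elements, about 25% of primes); S_3 x S_3 (6T9) additionally contains elements of type 3+1+1+1, 2+2+1+1 (13 of its 36 elements, about 36% of primes); S_4 x C_2 (6T11) additionally contains elements of type 4+2, 4+1+1, 2+2+1+1, 2+1+1+1+1 (24 of its 48 elements, about 50% of primes); (S_3 x S_3) : C_2 (6T13) additionally contains elements of type 4+2, 3+2+1, 3+1+1+1, 2+2+1+1, 2+1+1+1+1 (49 of its 72 elements, about 68% of primes); PGL(2,5) (6T14) additionally contains elements of type 5+1, 4+1+1, 2+2+1+1 (69 of its 120 elements, about 58% of primes); S_6 (6T16) additionally contains elements of type 5+1, 4+2, 4+1+1, 3+2+1, 3+1+1+1, 2+2+1+1, 2+1+1+1+1 (544 of its 720 elements, about 76% of primes). None of the 37 primes tested shows any such pattern (for each of these groups the chance of that is below 10^-4), which rules them out. Hence G = C_6 (6T1), of order 6.

6T1: C_6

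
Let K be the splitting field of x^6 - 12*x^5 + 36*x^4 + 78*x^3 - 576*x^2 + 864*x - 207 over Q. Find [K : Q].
12

The degree of the splitting field over Q equals the order of the Galois group, so first determine the group. The polynomial f is an irreducible sextic over Q, so G = Gal(f/Q) is one of the 16 transitive subgroups 6T1, ..., 6T16 of S_6. The discriminant of f is 3136192620244992, which is not a perfect square, so G is not contained in A_6. The transitive groups of degree 6 not contained in A_6 are: C_6 (6T1, order 6), S_3 (6T2, order 6), D_6 (6T3, order 12), C_3 x S_3 (6T5, order 18), A_4 x C_2 (6T6, order 24), S_4 (6T8, order 24), S_3 x S_3 (6T9, order 36), S_4 x C_2 (6T11, order 48), (S_3 x S_3) : C_2 (6T13, order 72), PGL(2,5) (6T14, order 120), S_6 (6T16, order 720). By Dedekind's theorem, for a prime p not dividing disc(f) the degrees of the irreducible factors of f mod p form the cycle type of an element of G. Factoring f modulo the 79 such primes p <= 431 (skipping 2, 3, 7, 11, which divide the discriminant), each new pattern first appears at: mod 5: f = (x^6 + 3x^5 + x^4 + 3x^3 + 4x^2 + 4x + 3), pattern 6; mod 13: f = (x^3 + 7x^2 + 2x + 5)(x^3 + 7x^2 + 11x + 8), pattern 3+3; mod 19: f = (x^2 + 8x + 2)(x^2 + 9x + 7)(x^2 + 9x + 11), pattern 2+2+2; mod 23: f = (x)(x + 22)(x^2 + 17x + 4)(x^2 + 18x + 14), pattern 2+2+1+1; mod 97: f = (x + 5)(x + 51)(x + 67)(x + 70)(x + 88)(x + 95), pattern 1+1+1+1+1+1. No other pattern occurs in this range, so the set of observed cycle types is {6, 3+3, 2+2+2, 2+2+1+1, 1+1+1+1+1+1}. The candidates containing elements of all these cycle types are D_6 (6T3) of order 12, A_4 x C_2 (6T6) of order 24, S_3 x S_3 (6T9) of order 36, S_4 x C_2 (6T11) of order 48, (S_3 x S_3) : C_2 (6T13) of order 72, PGL(2,5) (6T14) of order 120, S_6 (6T16) of order 720; the others are excluded. The observed types are precisely the cycle types that occur in D_6 (6T3). Each of the other remaining candidates has further cycle types, and by the Chebotarev density theorem the matching factorization patterns would occur for a proportion of primes equal to their share of the group: A_4 x C_2 (6T6) additionally contains elements of type 2+1+1+1+1 (3 of its 24 elements, about 12% of primes); S_3 x S_3 (6T9) additionally contains elements of type 3+1+1+1 (4 of its 36 elements, about 11% of primes); S_4 x C_2 (6T11) additionally contains elements of type 4+2, 4+1+1, 2+1+1+1+1 (15 of its 48 elements, about 31% of primes); (S_3 x S_3) : C_2 (6T13) additionally contains elements of type 4+2, 3+2+1, 3+1+1+1, 2+1+1+1+1 (40 of its 72 elements, about 56% of primes); PGL(2,5) (6T14) additionally contains elements of type 5+1, 4+1+1 (54 of its 120 elements, about 45% of primes); S_6 (6T16) additionally contains elements of type 5+1, 4+2, 4+1+1, 3+2+1, 3+1+1+1, 2+1+1+1+1 (499 of its 720 elements, about 69% of primes). None of the 79 primes tested shows any such pattern (for each of these groups the chance of that is below 10^-4), which rules them out. Hence G = D_6 (6T3), of order 12. The Galois group D_6 (6T3) has order 12, so the splitting field has degree 12 over Q.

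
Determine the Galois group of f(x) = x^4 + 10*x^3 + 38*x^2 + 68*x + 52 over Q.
4T2: V_4

The polynomial is an irreducible quartic over Q and its discriminant is 2304 = 48^2, a perfect square, so the Galois group is contained in A_4. The resolvent cubic y^3 - 38*y^2 + 472*y - 1920 splits completely over Q, which gives the Klein four-group V_4.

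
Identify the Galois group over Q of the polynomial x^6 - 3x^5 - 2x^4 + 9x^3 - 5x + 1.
The polynomial f is an irreducible sextic over Q, so G = Gal(f/Q) is one of the 16 transitive subgroups 6T1, ..., 6T16 of S_6. The discriminant of f is 810448, which is not a perfect square, so G is not contained in A_6. The transitive groups of degree 6 not contained in A_6 are: C_6 (6T1, order 6), S_3 (6T2, order 6), D_6 (6T3, order 12), C_3 x S_3 (6T5, order 18), A_4 x C_2 (6T6, order 24), S_4 (6T8, order 24), S_3 x S_3 (6T9, order 36), S_4 x C_2 (6T11, order 48), (S_3 x S_3) : C_2 (6T13, order 72), PGL(2,5) (6T14, order 120), S_6 (6T16, order 720). By Dedekind's theorem, for a prime p not dividing disc(f) the degrees of the irreducible factors of f mod p form the cycle type of an element of G. Factoring f modulo the 23 such primes p <= 97 (skipping 2, 37, which divide the discriminant), each new pattern first appears at: mod 3: f = (x^3 + x^2 + 2)(x^3 + 2x^2 + 2x + 2), pattern 3+3; mod 5: f = (x^2 + 2)(x^2 + 3x + 3)(x^2 + 4x + 1), pattern 2+2+2; mod 67: f = (x + 2)(x + 18)(x + 30)(x + 36)(x + 48)(x + 64), pattern 1+1+1+1+1+1. No other pattern occurs in this range, so the set of observed cycle types is {3+3, 2+2+2, 1+1+1+1+1+1}. The candidates containing elements of all these cycle types are C_6 (6T1) of order 6, S_3 (6T2) of order 6, D_6 (6T3) of order 12, C_3 x S_3 (6T5) of order 18, A_4 x C_2 (6T6) of order 24, S_4 (6T8) of order 24, S_3 x S_3 (6T9) of order 36, S_4 x C_2 (6T11) of order 48, (S_3 x S_3) : C_2 (6T13) of order 72, PGL(2,5) (6T14) of order 120, S_6 (6T16) of order 720; the others are excluded. The observed types are precisely the cycle types that occur in S_3 (6T2). Each of the other remaining candidates has further cycle types, and by the Chebotarev density theorem the matching factorization patterns would occur for a proportion of primes equal to their share of the group: C_6 (6T1) additionally contains elements of type 6 (2 of its 6 elements, about 33% of primes); D_6 (6T3) additionally contains elements of type 6, 2+2+1+1 (5 of its 12 elements, about 42% of primes); C_3 x S_3 (6T5) additionally contains elements of type 6, 3+1+1+1 (10 of its 18 elements, about 56% of primes); A_4 x C_2 (6T6) additionally contains elements of type 6, 2+2+1+1, 2+1+1+1+1 (14 of its 24 elements, about 58% of primes); S_4 (6T8) additionally contains elements of type 4+1+1, 2+2+1+1 (9 of its 24 elements, about 38% of primes); S_3 x S_3 (6T9) additionally contains elements of type 6, 3+1+1+1, 2+2+1+1 (25 of its 36 elements, about 69% of primes); S_4 x C_2 (6T11) additionally contains elements of type 6, 4+2, 4+1+1, 2+2+1+1, 2+1+1+1+1 (32 of its 48 elements, about 67% of primes); (S_3 x S_3) : C_2 (6T13) additionally contains elements of type 6, 4+2, 3+2+1, 3+1+1+1, 2+2+1+1, 2+1+1+1+1 (61 of its 72 elements, about 85% of primes); PGL(2,5) (6T14) additionally contains elements of type 6, 5+1, 4+1+1, 2+2+1+1 (89 of its 120 elements, about 74% of primes); S_6 (6T16) additionally contains elements of type 6, 5+1, 4+2, 4+1+1, 3+2+1, 3+1+1+1, 2+2+1+1, 2+1+1+1+1 (664 of its 720 elements, about 92% of primes). None of the 23 primes tested shows any such pattern (for each of these groups the chance of that is below 10^-4), which rules them out. Hence G = S_3 (6T2), of order 6.

S_3, S_3 acting on 6 points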